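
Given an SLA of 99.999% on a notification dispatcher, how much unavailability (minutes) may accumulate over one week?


Formula: allowed downtime = period * (100 - SLA) / 100
Period (week) = 10080 minutes
Unavailability fraction = (100 - 99.999) / 100
Allowed downtime = 10080 * (100 - 99.999) / 100
Allowed downtime = 0.1008 minutes

0.1008 minutes


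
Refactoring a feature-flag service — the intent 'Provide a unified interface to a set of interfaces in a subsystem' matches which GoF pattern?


This matches the Facade pattern

Facade


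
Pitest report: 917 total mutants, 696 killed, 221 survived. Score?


Mutation score = killed / total * 100
Mutation score = 696 / 917 * 100
Mutation score = 75.9%

75.9%


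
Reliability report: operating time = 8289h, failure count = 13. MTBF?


Formula: MTBF = Total operating time / Number of failures
MTBF = 8289 / 13
MTBF = 637.62 hours

637.62 hours


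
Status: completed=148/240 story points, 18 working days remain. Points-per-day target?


Formula: Required rate = Remaining points / Days left
Remaining = 240 - 148 = 92 points
Required rate = 92 / 18 = 5.11 points/day

5.11 points/day


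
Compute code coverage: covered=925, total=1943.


Coverage = covered / total * 100
Coverage = 925 / 1943 * 100
Coverage = 47.61%

47.61%


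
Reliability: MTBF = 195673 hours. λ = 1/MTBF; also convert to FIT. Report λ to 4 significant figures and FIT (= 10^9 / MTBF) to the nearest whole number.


Formula: λ = 1 / MTBF; FIT = λ × 1e9 = 1e9 / MTBF
λ = 1 / 195673 ≈ 5.111e-06 failures/hour
FIT = 1e9 / 195673 ≈ 5111 failures per 1e9 hours (nearest whole number)

λ = 5.111e-06 /h, FIT = 5111


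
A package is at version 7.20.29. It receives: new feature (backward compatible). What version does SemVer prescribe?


Current: 7.20.29
Change category: 'new feature (backward compatible)' → minor bump
SemVer rule: minor bump → increment MINOR, reset PATCH to 0 (MAJOR unchanged)
New: 7.21.0

7.21.0


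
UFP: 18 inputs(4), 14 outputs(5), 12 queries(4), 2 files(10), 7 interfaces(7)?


UFP = EI*4 + EO*5 + EQ*4 + ILF*10 + EIF*7
UFP = 18*4 + 14*5 + 12*4 + 2*10 + 7*7
UFP = 72 + 70 + 48 + 20 + 49
UFP = 259

259


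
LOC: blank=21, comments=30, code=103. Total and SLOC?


Total LOC = blank + comment + code
Total LOC = 21 + 30 + 103 = 154
SLOC (source only) = code = 103

Total LOC: 154, SLOC: 103


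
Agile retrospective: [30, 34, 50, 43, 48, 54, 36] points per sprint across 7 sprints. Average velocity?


Formula: Avg velocity = Total points / Number of sprints
Points: [30, 34, 50, 43, 48, 54, 36]
Sum = 30 + 34 + 50 + 43 + 48 + 54 + 36 = 295
Avg velocity = 295 / 7 = 42.14 points/sprint

42.14 points/sprint


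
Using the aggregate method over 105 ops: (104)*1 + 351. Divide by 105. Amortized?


Formula: Amortized cost = Total cost / Operations
Total cost = (104 * 1) + (1 * 351)
Total cost = 104 + 351 = 455
Amortized = 455 / 105 = 4.3333

4.3333


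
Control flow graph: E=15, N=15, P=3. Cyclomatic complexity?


Formula: V(G) = E - N + 2P
V(G) = 15 - 15 + 2*3
V(G) = 0 + 6
V(G) = 6

6


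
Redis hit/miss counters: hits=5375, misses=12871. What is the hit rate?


Formula: hit rate = hits / (hits + misses) * 100
hit rate = 5375 / (5375 + 12871) * 100
hit rate = 5375 / 18246 * 100
hit rate = 29.46%

29.46%


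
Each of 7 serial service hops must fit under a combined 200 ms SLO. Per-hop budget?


Formula: per_stage = total_budget / stages
per_stage = 200 / 7
per_stage = 28.57 ms

28.57 ms


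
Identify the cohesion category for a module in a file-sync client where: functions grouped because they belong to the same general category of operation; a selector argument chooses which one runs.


Reasoning: Grouped by category of activity, not by data or sequence
Type: Logical cohesion

Logical cohesion


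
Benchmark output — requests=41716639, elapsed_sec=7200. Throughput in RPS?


Formula: throughput = requests / seconds
throughput = 41716639 / 7200
throughput = 5793.98 requests/second

5793.98 requests/second


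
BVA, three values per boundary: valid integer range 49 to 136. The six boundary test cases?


Range: [49, 136]
Boundaries: just below min, min, min+1, max-1, max, just above max
Values: [48, 49, 50, 135, 136, 137]

[48, 49, 50, 135, 136, 137]


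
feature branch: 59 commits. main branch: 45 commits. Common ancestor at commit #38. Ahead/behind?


Common ancestor: commit #38
feature commits after divergence: 59 - 38 = 21
main commits after divergence: 45 - 38 = 7
feature is 21 commits ahead of main
main is 7 commits ahead of feature

feature ahead: 21, main ahead: 7


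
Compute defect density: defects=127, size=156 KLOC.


Defect density = defects / KLOC
Defect density = 127 / 156
Defect density = 0.814 defects/KLOC

0.814 defects/KLOC


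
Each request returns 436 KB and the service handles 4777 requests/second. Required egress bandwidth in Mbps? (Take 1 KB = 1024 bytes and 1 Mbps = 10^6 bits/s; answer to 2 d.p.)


Formula: Mbps = payload_bytes * RPS * 8 / 1e6
Payload per request = 436 KB = 436 * 1024 = 446464 bytes
Total bytes/sec = 446464 * 4777 = 2132758528
Total bits/sec = 2132758528 * 8 = 17062068224
Mbps = 17062068224 / 1e6 = 17062.07

17062.07 Mbps


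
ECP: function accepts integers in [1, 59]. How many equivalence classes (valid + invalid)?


Valid range: [1, 59]
Class 1: x < 1 — invalid
Class 2: 1 ≤ x ≤ 59 — valid
Class 3: x > 59 — invalid
Total equivalence classes: 3

3 equivalence classes


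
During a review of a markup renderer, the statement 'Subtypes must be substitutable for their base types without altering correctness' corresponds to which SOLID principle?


This describes the Liskov Substitution Principle (LSP)

Liskov Substitution Principle (LSP)


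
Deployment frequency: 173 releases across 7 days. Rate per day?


Formula: deployments per day = releases / days
= 173 / 7
= 24.714 deploys/day
(equivalently, 173.0 deploys/week)

24.714 deploys/day


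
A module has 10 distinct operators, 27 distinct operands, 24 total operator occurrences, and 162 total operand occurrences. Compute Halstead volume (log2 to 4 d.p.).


Formula: V = N * log2(η), where N = N1 + N2 and η = η1 + η2
η = 10 + 27 = 37
N = 24 + 162 = 186
log2(37) ≈ 5.2095
V = 186 * 5.2095 = 968.97

968.97


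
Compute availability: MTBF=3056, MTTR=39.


Availability = MTBF / (MTBF + MTTR)
Availability = 3056 / (3056 + 39)
Availability = 3056 / 3095
Availability = 98.7399%

98.7399%


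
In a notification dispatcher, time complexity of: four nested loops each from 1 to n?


Reasoning: four levels of nesting
Complexity: O(n^4)

O(n^4)


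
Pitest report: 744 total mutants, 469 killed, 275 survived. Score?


Mutation score = killed / total * 100
Mutation score = 469 / 744 * 100
Mutation score = 63.04%

63.04%


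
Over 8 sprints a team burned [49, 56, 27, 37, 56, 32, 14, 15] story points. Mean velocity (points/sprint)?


Formula: Avg velocity = Total points / Number of sprints
Points: [49, 56, 27, 37, 56, 32, 14, 15]
Sum = 49 + 56 + 27 + 37 + 56 + 32 + 14 + 15 = 286
Avg velocity = 286 / 8 = 35.75 points/sprint

35.75 points/sprint


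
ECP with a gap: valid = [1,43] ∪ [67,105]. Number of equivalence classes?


Valid ranges: [1,43] and [67,105]
Class 1: x < 1 — invalid
Class 2: 1 ≤ x ≤ 43 — valid
Class 3: 43 < x < 67 — invalid (gap between ranges)
Class 4: 67 ≤ x ≤ 105 — valid
Class 5: x > 105 — invalid
Total equivalence classes: 5

5 equivalence classes


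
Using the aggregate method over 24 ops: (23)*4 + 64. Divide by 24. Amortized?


Formula: Amortized cost = Total cost / Operations
Total cost = (23 * 4) + (1 * 64)
Total cost = 92 + 64 = 156
Amortized = 156 / 24 = 6.5

6.5


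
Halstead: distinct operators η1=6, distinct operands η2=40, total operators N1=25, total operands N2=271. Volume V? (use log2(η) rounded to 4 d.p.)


Formula: V = N * log2(η), where N = N1 + N2 and η = η1 + η2
η = 6 + 40 = 46
N = 25 + 271 = 296
log2(46) ≈ 5.5236
V = 296 * 5.5236 = 1634.99

1634.99


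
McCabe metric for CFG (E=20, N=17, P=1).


Formula: V(G) = E - N + 2P
V(G) = 20 - 17 + 2*1
V(G) = 3 + 2
V(G) = 5

5


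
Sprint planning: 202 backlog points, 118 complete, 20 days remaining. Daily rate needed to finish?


Formula: Required rate = Remaining points / Days left
Remaining = 202 - 118 = 84 points
Required rate = 84 / 20 = 4.2 points/day

4.2 points/day


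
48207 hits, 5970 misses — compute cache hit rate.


Formula: hit rate = hits / (hits + misses) * 100
hit rate = 48207 / (48207 + 5970) * 100
hit rate = 48207 / 54177 * 100
hit rate = 88.98%

88.98%


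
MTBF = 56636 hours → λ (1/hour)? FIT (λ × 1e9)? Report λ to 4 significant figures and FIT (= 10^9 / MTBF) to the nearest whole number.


Formula: λ = 1 / MTBF; FIT = λ × 1e9 = 1e9 / MTBF
λ = 1 / 56636 ≈ 1.766e-05 failures/hour
FIT = 1e9 / 56636 ≈ 17657 failures per 1e9 hours (nearest whole number)

λ = 1.766e-05 /h, FIT = 17657


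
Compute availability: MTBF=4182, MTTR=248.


Availability = MTBF / (MTBF + MTTR)
Availability = 4182 / (4182 + 248)
Availability = 4182 / 4430
Availability = 94.4018%

94.4018%


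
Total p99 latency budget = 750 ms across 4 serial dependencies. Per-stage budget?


Formula: per_stage = total_budget / stages
per_stage = 750 / 4
per_stage = 187.5 ms

187.5 ms


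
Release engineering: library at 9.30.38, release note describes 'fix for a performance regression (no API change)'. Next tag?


Current: 9.30.38
Change category: 'fix for a performance regression (no API change)' → patch bump
SemVer rule: patch bump → increment PATCH (MAJOR and MINOR unchanged)
New: 9.30.39

9.30.39


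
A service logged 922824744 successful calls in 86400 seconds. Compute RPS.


Formula: throughput = requests / seconds
throughput = 922824744 / 86400
throughput = 10680.84 requests/second

10680.84 requests/second


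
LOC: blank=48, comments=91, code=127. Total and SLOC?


Total LOC = blank + comment + code
Total LOC = 48 + 91 + 127 = 266
SLOC (source only) = code = 127

Total LOC: 266, SLOC: 127


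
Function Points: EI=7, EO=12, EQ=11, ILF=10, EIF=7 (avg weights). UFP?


UFP = EI*4 + EO*5 + EQ*4 + ILF*10 + EIF*7
UFP = 7*4 + 12*5 + 11*4 + 10*10 + 7*7
UFP = 28 + 60 + 44 + 100 + 49
UFP = 281

281


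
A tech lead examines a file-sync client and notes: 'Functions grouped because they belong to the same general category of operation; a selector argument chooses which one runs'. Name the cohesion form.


Reasoning: Grouped by category of activity, not by data or sequence
Type: Logical cohesion

Logical cohesion


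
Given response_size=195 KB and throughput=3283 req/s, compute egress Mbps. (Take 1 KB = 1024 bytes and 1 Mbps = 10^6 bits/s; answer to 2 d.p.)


Formula: Mbps = payload_bytes * RPS * 8 / 1e6
Payload per request = 195 KB = 195 * 1024 = 199680 bytes
Total bytes/sec = 199680 * 3283 = 655549440
Total bits/sec = 655549440 * 8 = 5244395520
Mbps = 5244395520 / 1e6 = 5244.4

5244.4 Mbps


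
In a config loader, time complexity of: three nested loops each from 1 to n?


Reasoning: three levels of nesting over n
Complexity: O(n^3)

O(n^3)


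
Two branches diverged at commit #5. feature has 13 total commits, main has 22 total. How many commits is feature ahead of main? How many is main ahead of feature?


Common ancestor: commit #5
feature commits after divergence: 13 - 5 = 8
main commits after divergence: 22 - 5 = 17
feature is 8 commits ahead of main
main is 17 commits ahead of feature

feature ahead: 8, main ahead: 17


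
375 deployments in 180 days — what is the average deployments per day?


Formula: deployments per day = releases / days
= 375 / 180
= 2.083 deploys/day
(equivalently, 14.58 deploys/week)

2.083 deploys/day


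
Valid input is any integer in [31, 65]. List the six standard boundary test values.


Range: [31, 65]
Boundaries: just below min, min, min+1, max-1, max, just above max
Values: [30, 31, 32, 64, 65, 66]

[30, 31, 32, 64, 65, 66]


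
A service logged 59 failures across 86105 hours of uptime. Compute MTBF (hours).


Formula: MTBF = Total operating time / Number of failures
MTBF = 86105 / 59
MTBF = 1459.41 hours

1459.41 hours


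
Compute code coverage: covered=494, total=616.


Coverage = covered / total * 100
Coverage = 494 / 616 * 100
Coverage = 80.19%

80.19%


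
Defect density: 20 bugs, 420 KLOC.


Defect density = defects / KLOC
Defect density = 20 / 420
Defect density = 0.048 defects/KLOC

0.048 defects/KLOC


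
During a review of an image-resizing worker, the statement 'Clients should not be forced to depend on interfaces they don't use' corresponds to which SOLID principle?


This describes the Interface Segregation Principle (ISP)

Interface Segregation Principle (ISP)


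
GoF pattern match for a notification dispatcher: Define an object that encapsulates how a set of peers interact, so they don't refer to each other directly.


This matches the Mediator pattern

Mediator


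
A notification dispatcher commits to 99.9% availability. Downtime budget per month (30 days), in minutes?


Formula: allowed downtime = period * (100 - SLA) / 100
Period (month (30 days)) = 43200 minutes
Unavailability fraction = (100 - 99.9) / 100
Allowed downtime = 43200 * (100 - 99.9) / 100
Allowed downtime = 43.2 minutes

43.2 minutes


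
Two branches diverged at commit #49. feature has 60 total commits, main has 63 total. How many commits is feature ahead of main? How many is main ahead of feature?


Common ancestor: commit #49
feature commits after divergence: 60 - 49 = 11
main commits after divergence: 63 - 49 = 14
feature is 11 commits ahead of main
main is 14 commits ahead of feature

feature ahead: 11, main ahead: 14


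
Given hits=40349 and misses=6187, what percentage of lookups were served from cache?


Formula: hit rate = hits / (hits + misses) * 100
hit rate = 40349 / (40349 + 6187) * 100
hit rate = 40349 / 46536 * 100
hit rate = 86.7%

86.7%


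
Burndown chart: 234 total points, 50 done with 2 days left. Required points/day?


Formula: Required rate = Remaining points / Days left
Remaining = 234 - 50 = 184 points
Required rate = 184 / 2 = 92.0 points/day

92.0 points/day


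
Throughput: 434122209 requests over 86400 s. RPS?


Formula: throughput = requests / seconds
throughput = 434122209 / 86400
throughput = 5024.56 requests/second

5024.56 requests/second


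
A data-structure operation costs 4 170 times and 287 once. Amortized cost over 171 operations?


Formula: Amortized cost = Total cost / Operations
Total cost = (170 * 4) + (1 * 287)
Total cost = 680 + 287 = 967
Amortized = 967 / 171 = 5.655

5.655


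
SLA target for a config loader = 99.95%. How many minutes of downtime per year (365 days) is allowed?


Formula: allowed downtime = period * (100 - SLA) / 100
Period (year (365 days)) = 525600 minutes
Unavailability fraction = (100 - 99.95) / 100
Allowed downtime = 525600 * (100 - 99.95) / 100
Allowed downtime = 262.8 minutes

262.8 minutes


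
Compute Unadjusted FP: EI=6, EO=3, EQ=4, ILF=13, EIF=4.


UFP = EI*4 + EO*5 + EQ*4 + ILF*10 + EIF*7
UFP = 6*4 + 3*5 + 4*4 + 13*10 + 4*7
UFP = 24 + 15 + 16 + 130 + 28
UFP = 213

213


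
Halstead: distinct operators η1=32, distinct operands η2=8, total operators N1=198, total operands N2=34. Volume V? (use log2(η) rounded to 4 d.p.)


Formula: V = N * log2(η), where N = N1 + N2 and η = η1 + η2
η = 32 + 8 = 40
N = 198 + 34 = 232
log2(40) ≈ 5.3219
V = 232 * 5.3219 = 1234.68

1234.68


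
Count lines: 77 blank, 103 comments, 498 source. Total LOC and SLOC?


Total LOC = blank + comment + code
Total LOC = 77 + 103 + 498 = 678
SLOC (source only) = code = 498

Total LOC: 678, SLOC: 498


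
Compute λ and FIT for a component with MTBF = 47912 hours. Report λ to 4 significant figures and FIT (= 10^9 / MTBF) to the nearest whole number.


Formula: λ = 1 / MTBF; FIT = λ × 1e9 = 1e9 / MTBF
λ = 1 / 47912 ≈ 2.087e-05 failures/hour
FIT = 1e9 / 47912 ≈ 20872 failures per 1e9 hours (nearest whole number)

λ = 2.087e-05 /h, FIT = 20872


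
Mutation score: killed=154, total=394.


Mutation score = killed / total * 100
Mutation score = 154 / 394 * 100
Mutation score = 39.09%

39.09%


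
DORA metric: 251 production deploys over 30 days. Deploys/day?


Formula: deployments per day = releases / days
= 251 / 30
= 8.367 deploys/day
(equivalently, 58.57 deploys/week)

8.367 deploys/day


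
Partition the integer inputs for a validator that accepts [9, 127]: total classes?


Valid range: [9, 127]
Class 1: x < 9 — invalid
Class 2: 9 ≤ x ≤ 127 — valid
Class 3: x > 127 — invalid
Total equivalence classes: 3

3 equivalence classes


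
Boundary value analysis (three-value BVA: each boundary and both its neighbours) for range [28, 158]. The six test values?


Range: [28, 158]
Boundaries: just below min, min, min+1, max-1, max, just above max
Values: [27, 28, 29, 157, 158, 159]

[27, 28, 29, 157, 158, 159]


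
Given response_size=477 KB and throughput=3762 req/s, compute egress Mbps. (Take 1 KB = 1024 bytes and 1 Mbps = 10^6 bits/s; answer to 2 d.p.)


Formula: Mbps = payload_bytes * RPS * 8 / 1e6
Payload per request = 477 KB = 477 * 1024 = 488448 bytes
Total bytes/sec = 488448 * 3762 = 1837541376
Total bits/sec = 1837541376 * 8 = 14700331008
Mbps = 14700331008 / 1e6 = 14700.33

14700.33 Mbps


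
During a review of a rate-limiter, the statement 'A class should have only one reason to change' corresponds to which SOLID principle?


This describes the Single Responsibility Principle (SRP)

Single Responsibility Principle (SRP)


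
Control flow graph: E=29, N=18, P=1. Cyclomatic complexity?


Formula: V(G) = E - N + 2P
V(G) = 29 - 18 + 2*1
V(G) = 11 + 2
V(G) = 13

13


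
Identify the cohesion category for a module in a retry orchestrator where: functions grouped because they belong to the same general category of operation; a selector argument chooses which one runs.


Reasoning: Grouped by category of activity, not by data or sequence
Type: Logical cohesion

Logical cohesion


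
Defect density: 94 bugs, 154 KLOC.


Defect density = defects / KLOC
Defect density = 94 / 154
Defect density = 0.61 defects/KLOC

0.61 defects/KLOC


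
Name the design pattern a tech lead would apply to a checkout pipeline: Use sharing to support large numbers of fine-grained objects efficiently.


This matches the Flyweight pattern

Flyweight


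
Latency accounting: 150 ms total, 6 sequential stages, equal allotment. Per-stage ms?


Formula: per_stage = total_budget / stages
per_stage = 150 / 6
per_stage = 25.0 ms

25.0 ms


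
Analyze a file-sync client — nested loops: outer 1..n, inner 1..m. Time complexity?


Reasoning: product of independent bounds
Complexity: O(n*m)

O(n*m)


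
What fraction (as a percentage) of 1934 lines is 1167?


Coverage = covered / total * 100
Coverage = 1167 / 1934 * 100
Coverage = 60.34%

60.34%


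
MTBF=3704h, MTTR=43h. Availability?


Availability = MTBF / (MTBF + MTTR)
Availability = 3704 / (3704 + 43)
Availability = 3704 / 3747
Availability = 98.8524%

98.8524%


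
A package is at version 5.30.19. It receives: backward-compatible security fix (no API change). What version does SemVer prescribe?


Current: 5.30.19
Change category: 'backward-compatible security fix (no API change)' → patch bump
SemVer rule: patch bump → increment PATCH (MAJOR and MINOR unchanged)
New: 5.30.20

5.30.20


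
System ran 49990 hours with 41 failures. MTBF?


Formula: MTBF = Total operating time / Number of failures
MTBF = 49990 / 41
MTBF = 1219.27 hours

1219.27 hours


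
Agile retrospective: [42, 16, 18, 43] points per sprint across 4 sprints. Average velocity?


Formula: Avg velocity = Total points / Number of sprints
Points: [42, 16, 18, 43]
Sum = 42 + 16 + 18 + 43 = 119
Avg velocity = 119 / 4 = 29.75 points/sprint

29.75 points/sprint


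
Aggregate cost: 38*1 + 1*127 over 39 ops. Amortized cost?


Formula: Amortized cost = Total cost / Operations
Total cost = (38 * 1) + (1 * 127)
Total cost = 38 + 127 = 165
Amortized = 165 / 39 = 4.2308

4.2308


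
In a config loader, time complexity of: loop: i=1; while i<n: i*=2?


Reasoning: i doubles each step so iterations are log2(n)
Complexity: O(log n)

O(log n)


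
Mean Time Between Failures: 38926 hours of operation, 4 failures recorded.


Formula: MTBF = Total operating time / Number of failures
MTBF = 38926 / 4
MTBF = 9731.5 hours

9731.5 hours


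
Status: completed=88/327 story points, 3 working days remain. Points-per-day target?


Formula: Required rate = Remaining points / Days left
Remaining = 327 - 88 = 239 points
Required rate = 239 / 3 = 79.67 points/day

79.67 points/day


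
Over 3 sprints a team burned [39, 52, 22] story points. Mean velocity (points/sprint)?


Formula: Avg velocity = Total points / Number of sprints
Points: [39, 52, 22]
Sum = 39 + 52 + 22 = 113
Avg velocity = 113 / 3 = 37.67 points/sprint

37.67 points/sprint


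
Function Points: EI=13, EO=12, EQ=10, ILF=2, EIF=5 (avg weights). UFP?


UFP = EI*4 + EO*5 + EQ*4 + ILF*10 + EIF*7
UFP = 13*4 + 12*5 + 10*4 + 2*10 + 5*7
UFP = 52 + 60 + 40 + 20 + 35
UFP = 207

207


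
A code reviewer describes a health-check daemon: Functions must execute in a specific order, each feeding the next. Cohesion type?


Reasoning: Output of one is input to next
Type: Sequential cohesion

Sequential cohesion


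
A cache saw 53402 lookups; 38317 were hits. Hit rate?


Formula: hit rate = hits / (hits + misses) * 100
hit rate = 38317 / (38317 + 15085) * 100
hit rate = 38317 / 53402 * 100
hit rate = 71.75%

71.75%


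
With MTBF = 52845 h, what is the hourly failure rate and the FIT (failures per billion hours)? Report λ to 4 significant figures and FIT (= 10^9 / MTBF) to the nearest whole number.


Formula: λ = 1 / MTBF; FIT = λ × 1e9 = 1e9 / MTBF
λ = 1 / 52845 ≈ 1.892e-05 failures/hour
FIT = 1e9 / 52845 ≈ 18923 failures per 1e9 hours (nearest whole number)

λ = 1.892e-05 /h, FIT = 18923


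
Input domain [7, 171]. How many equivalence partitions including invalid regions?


Valid range: [7, 171]
Class 1: x < 7 — invalid
Class 2: 7 ≤ x ≤ 171 — valid
Class 3: x > 171 — invalid
Total equivalence classes: 3

3 equivalence classes


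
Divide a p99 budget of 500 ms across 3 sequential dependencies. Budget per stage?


Formula: per_stage = total_budget / stages
per_stage = 500 / 3
per_stage = 166.67 ms

166.67 ms


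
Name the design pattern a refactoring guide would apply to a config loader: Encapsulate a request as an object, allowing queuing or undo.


This matches the Command pattern

Command


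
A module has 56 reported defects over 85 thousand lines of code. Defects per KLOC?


Defect density = defects / KLOC
Defect density = 56 / 85
Defect density = 0.659 defects/KLOC

0.659 defects/KLOC


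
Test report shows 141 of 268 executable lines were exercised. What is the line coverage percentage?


Coverage = covered / total * 100
Coverage = 141 / 268 * 100
Coverage = 52.61%

52.61%


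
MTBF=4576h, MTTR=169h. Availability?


Availability = MTBF / (MTBF + MTTR)
Availability = 4576 / (4576 + 169)
Availability = 4576 / 4745
Availability = 96.4384%

96.4384%


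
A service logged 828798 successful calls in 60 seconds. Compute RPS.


Formula: throughput = requests / seconds
throughput = 828798 / 60
throughput = 13813.3 requests/second

13813.3 requests/second


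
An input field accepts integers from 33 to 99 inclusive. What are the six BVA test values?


Range: [33, 99]
Boundaries: just below min, min, min+1, max-1, max, just above max
Values: [32, 33, 34, 98, 99, 100]

[32, 33, 34, 98, 99, 100]


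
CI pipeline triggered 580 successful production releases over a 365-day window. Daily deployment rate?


Formula: deployments per day = releases / days
= 580 / 365
= 1.589 deploys/day
(equivalently, 11.12 deploys/week)

1.589 deploys/day


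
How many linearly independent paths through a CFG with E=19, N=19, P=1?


Formula: V(G) = E - N + 2P
V(G) = 19 - 19 + 2*1
V(G) = 0 + 2
V(G) = 2

2


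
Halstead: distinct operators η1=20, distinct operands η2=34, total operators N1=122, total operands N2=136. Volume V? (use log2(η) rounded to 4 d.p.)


Formula: V = N * log2(η), where N = N1 + N2 and η = η1 + η2
η = 20 + 34 = 54
N = 122 + 136 = 258
log2(54) ≈ 5.7549
V = 258 * 5.7549 = 1484.76

1484.76


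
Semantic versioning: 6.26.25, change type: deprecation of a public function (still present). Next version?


Current: 6.26.25
Change category: 'deprecation of a public function (still present)' → minor bump
SemVer rule: minor bump → increment MINOR, reset PATCH to 0 (MAJOR unchanged)
New: 6.27.0

6.27.0


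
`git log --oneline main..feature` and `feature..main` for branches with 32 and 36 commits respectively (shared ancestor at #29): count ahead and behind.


Common ancestor: commit #29
feature commits after divergence: 32 - 29 = 3
main commits after divergence: 36 - 29 = 7
feature is 3 commits ahead of main
main is 7 commits ahead of feature

feature ahead: 3, main ahead: 7


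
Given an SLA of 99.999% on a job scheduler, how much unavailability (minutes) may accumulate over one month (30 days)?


Formula: allowed downtime = period * (100 - SLA) / 100
Period (month (30 days)) = 43200 minutes
Unavailability fraction = (100 - 99.999) / 100
Allowed downtime = 43200 * (100 - 99.999) / 100
Allowed downtime = 0.432 minutes

0.432 minutes


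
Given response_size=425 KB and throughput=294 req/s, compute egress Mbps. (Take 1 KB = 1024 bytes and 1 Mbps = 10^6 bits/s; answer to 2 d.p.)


Formula: Mbps = payload_bytes * RPS * 8 / 1e6
Payload per request = 425 KB = 425 * 1024 = 435200 bytes
Total bytes/sec = 435200 * 294 = 127948800
Total bits/sec = 127948800 * 8 = 1023590400
Mbps = 1023590400 / 1e6 = 1023.59

1023.59 Mbps


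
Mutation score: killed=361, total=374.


Mutation score = killed / total * 100
Mutation score = 361 / 374 * 100
Mutation score = 96.52%

96.52%


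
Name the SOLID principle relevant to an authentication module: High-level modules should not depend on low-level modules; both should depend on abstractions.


This describes the Dependency Inversion Principle (DIP)

Dependency Inversion Principle (DIP)


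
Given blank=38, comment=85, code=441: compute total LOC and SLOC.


Total LOC = blank + comment + code
Total LOC = 38 + 85 + 441 = 564
SLOC (source only) = code = 441

Total LOC: 564, SLOC: 441


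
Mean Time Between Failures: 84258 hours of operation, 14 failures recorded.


Formula: MTBF = Total operating time / Number of failures
MTBF = 84258 / 14
MTBF = 6018.43 hours

6018.43 hours


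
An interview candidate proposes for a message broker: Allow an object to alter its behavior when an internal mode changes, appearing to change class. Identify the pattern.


This matches the State pattern

State


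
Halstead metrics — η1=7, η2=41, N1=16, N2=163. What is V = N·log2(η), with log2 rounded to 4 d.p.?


Formula: V = N * log2(η), where N = N1 + N2 and η = η1 + η2
η = 7 + 41 = 48
N = 16 + 163 = 179
log2(48) ≈ 5.5850
V = 179 * 5.5850 = 999.72

999.72


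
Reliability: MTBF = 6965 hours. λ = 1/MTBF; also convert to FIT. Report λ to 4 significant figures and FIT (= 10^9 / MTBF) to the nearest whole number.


Formula: λ = 1 / MTBF; FIT = λ × 1e9 = 1e9 / MTBF
λ = 1 / 6965 ≈ 1.436e-04 failures/hour
FIT = 1e9 / 6965 ≈ 143575 failures per 1e9 hours (nearest whole number)

λ = 1.436e-04 /h, FIT = 143575


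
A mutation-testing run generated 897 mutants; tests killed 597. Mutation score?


Mutation score = killed / total * 100
Mutation score = 597 / 897 * 100
Mutation score = 66.56%

66.56%


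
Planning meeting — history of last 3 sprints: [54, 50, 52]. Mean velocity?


Formula: Avg velocity = Total points / Number of sprints
Points: [54, 50, 52]
Sum = 54 + 50 + 52 = 156
Avg velocity = 156 / 3 = 52.0 points/sprint

52.0 points/sprint


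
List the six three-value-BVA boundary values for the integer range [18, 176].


Range: [18, 176]
Boundaries: just below min, min, min+1, max-1, max, just above max
Values: [17, 18, 19, 175, 176, 177]

[17, 18, 19, 175, 176, 177]


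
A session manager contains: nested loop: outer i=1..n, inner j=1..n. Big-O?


Reasoning: n iterations times n iterations
Complexity: O(n^2)

O(n^2)


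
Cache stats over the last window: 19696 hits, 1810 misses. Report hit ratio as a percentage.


Formula: hit rate = hits / (hits + misses) * 100
hit rate = 19696 / (19696 + 1810) * 100
hit rate = 19696 / 21506 * 100
hit rate = 91.58%

91.58%


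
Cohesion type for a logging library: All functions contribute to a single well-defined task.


Reasoning: Best: single purpose
Type: Functional cohesion

Functional cohesion


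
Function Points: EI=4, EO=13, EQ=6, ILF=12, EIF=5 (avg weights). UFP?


UFP = EI*4 + EO*5 + EQ*4 + ILF*10 + EIF*7
UFP = 4*4 + 13*5 + 6*4 + 12*10 + 5*7
UFP = 16 + 65 + 24 + 120 + 35
UFP = 260

260


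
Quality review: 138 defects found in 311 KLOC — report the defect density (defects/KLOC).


Defect density = defects / KLOC
Defect density = 138 / 311
Defect density = 0.444 defects/KLOC

0.444 defects/KLOC


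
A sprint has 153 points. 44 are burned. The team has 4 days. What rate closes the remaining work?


Formula: Required rate = Remaining points / Days left
Remaining = 153 - 44 = 109 points
Required rate = 109 / 4 = 27.25 points/day

27.25 points/day


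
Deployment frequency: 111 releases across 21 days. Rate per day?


Formula: deployments per day = releases / days
= 111 / 21
= 5.286 deploys/day
(equivalently, 37.0 deploys/week)

5.286 deploys/day


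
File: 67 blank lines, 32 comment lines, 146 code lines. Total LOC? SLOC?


Total LOC = blank + comment + code
Total LOC = 67 + 32 + 146 = 245
SLOC (source only) = code = 146

Total LOC: 245, SLOC: 146


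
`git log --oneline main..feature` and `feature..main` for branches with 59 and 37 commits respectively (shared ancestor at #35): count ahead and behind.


Common ancestor: commit #35
feature commits after divergence: 59 - 35 = 24
main commits after divergence: 37 - 35 = 2
feature is 24 commits ahead of main
main is 2 commits ahead of feature

feature ahead: 24, main ahead: 2


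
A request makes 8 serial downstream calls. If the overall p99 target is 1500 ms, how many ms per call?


Formula: per_stage = total_budget / stages
per_stage = 1500 / 8
per_stage = 187.5 ms

187.5 ms


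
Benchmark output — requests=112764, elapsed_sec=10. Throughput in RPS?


Formula: throughput = requests / seconds
throughput = 112764 / 10
throughput = 11276.4 requests/second

11276.4 requests/second


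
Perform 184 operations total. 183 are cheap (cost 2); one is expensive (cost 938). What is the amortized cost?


Formula: Amortized cost = Total cost / Operations
Total cost = (183 * 2) + (1 * 938)
Total cost = 366 + 938 = 1304
Amortized = 1304 / 184 = 7.087

7.087


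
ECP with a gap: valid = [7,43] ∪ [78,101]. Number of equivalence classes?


Valid ranges: [7,43] and [78,101]
Class 1: x < 7 — invalid
Class 2: 7 ≤ x ≤ 43 — valid
Class 3: 43 < x < 78 — invalid (gap between ranges)
Class 4: 78 ≤ x ≤ 101 — valid
Class 5: x > 101 — invalid
Total equivalence classes: 5

5 equivalence classes


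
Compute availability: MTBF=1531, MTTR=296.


Availability = MTBF / (MTBF + MTTR)
Availability = 1531 / (1531 + 296)
Availability = 1531 / 1827
Availability = 83.7986%

83.7986%


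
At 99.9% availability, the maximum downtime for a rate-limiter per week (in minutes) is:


Formula: allowed downtime = period * (100 - SLA) / 100
Period (week) = 10080 minutes
Unavailability fraction = (100 - 99.9) / 100
Allowed downtime = 10080 * (100 - 99.9) / 100
Allowed downtime = 10.08 minutes

10.08 minutes


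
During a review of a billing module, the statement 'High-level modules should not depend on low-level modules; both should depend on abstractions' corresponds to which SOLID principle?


This describes the Dependency Inversion Principle (DIP)

Dependency Inversion Principle (DIP)


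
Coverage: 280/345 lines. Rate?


Coverage = covered / total * 100
Coverage = 280 / 345 * 100
Coverage = 81.16%

81.16%


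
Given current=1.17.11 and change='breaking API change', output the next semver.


Current: 1.17.11
Change category: 'breaking API change' → major bump
SemVer rule: major bump → increment MAJOR, reset MINOR and PATCH to 0
New: 2.0.0

2.0.0


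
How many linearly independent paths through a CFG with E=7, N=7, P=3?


Formula: V(G) = E - N + 2P
V(G) = 7 - 7 + 2*3
V(G) = 0 + 6
V(G) = 6

6


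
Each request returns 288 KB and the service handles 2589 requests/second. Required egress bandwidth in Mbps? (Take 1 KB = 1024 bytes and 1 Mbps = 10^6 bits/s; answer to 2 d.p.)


Formula: Mbps = payload_bytes * RPS * 8 / 1e6
Payload per request = 288 KB = 288 * 1024 = 294912 bytes
Total bytes/sec = 294912 * 2589 = 763527168
Total bits/sec = 763527168 * 8 = 6108217344
Mbps = 6108217344 / 1e6 = 6108.22

6108.22 Mbps


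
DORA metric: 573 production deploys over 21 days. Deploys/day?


Formula: deployments per day = releases / days
= 573 / 21
= 27.286 deploys/day
(equivalently, 191.0 deploys/week)

27.286 deploys/day


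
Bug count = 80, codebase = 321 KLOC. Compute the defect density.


Defect density = defects / KLOC
Defect density = 80 / 321
Defect density = 0.249 defects/KLOC

0.249 defects/KLOC


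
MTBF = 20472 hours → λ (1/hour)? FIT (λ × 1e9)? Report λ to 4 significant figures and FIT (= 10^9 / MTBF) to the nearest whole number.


Formula: λ = 1 / MTBF; FIT = λ × 1e9 = 1e9 / MTBF
λ = 1 / 20472 ≈ 4.885e-05 failures/hour
FIT = 1e9 / 20472 ≈ 48847 failures per 1e9 hours (nearest whole number)

λ = 4.885e-05 /h, FIT = 48847


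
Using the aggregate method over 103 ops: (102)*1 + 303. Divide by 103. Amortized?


Formula: Amortized cost = Total cost / Operations
Total cost = (102 * 1) + (1 * 303)
Total cost = 102 + 303 = 405
Amortized = 405 / 103 = 3.932

3.932


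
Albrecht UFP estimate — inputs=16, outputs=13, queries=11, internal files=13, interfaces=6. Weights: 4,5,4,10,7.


UFP = EI*4 + EO*5 + EQ*4 + ILF*10 + EIF*7
UFP = 16*4 + 13*5 + 11*4 + 13*10 + 6*7
UFP = 64 + 65 + 44 + 130 + 42
UFP = 345

345


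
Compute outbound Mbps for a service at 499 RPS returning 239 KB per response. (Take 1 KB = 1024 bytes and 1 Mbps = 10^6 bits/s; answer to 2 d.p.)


Formula: Mbps = payload_bytes * RPS * 8 / 1e6
Payload per request = 239 KB = 239 * 1024 = 244736 bytes
Total bytes/sec = 244736 * 499 = 122123264
Total bits/sec = 122123264 * 8 = 976986112
Mbps = 976986112 / 1e6 = 976.99

976.99 Mbps


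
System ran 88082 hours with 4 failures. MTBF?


Formula: MTBF = Total operating time / Number of failures
MTBF = 88082 / 4
MTBF = 22020.5 hours

22020.5 hours


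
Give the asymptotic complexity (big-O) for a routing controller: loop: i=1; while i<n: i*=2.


Reasoning: i doubles each step so iterations are log2(n)
Complexity: O(log n)

O(log n)


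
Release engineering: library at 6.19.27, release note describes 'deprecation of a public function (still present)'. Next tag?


Current: 6.19.27
Change category: 'deprecation of a public function (still present)' → minor bump
SemVer rule: minor bump → increment MINOR, reset PATCH to 0 (MAJOR unchanged)
New: 6.20.0

6.20.0


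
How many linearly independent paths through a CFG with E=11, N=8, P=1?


Formula: V(G) = E - N + 2P
V(G) = 11 - 8 + 2*1
V(G) = 3 + 2
V(G) = 5

5


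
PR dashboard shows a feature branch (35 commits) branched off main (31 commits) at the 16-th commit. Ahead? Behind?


Common ancestor: commit #16
feature commits after divergence: 35 - 16 = 19
main commits after divergence: 31 - 16 = 15
feature is 19 commits ahead of main
main is 15 commits ahead of feature

feature ahead: 19, main ahead: 15


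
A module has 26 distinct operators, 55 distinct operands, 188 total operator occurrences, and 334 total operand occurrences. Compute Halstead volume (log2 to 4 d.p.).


Formula: V = N * log2(η), where N = N1 + N2 and η = η1 + η2
η = 26 + 55 = 81
N = 188 + 334 = 522
log2(81) ≈ 6.3399
V = 522 * 6.3399 = 3309.43

3309.43


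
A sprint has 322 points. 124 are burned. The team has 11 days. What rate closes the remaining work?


Formula: Required rate = Remaining points / Days left
Remaining = 322 - 124 = 198 points
Required rate = 198 / 11 = 18.0 points/day

18.0 points/day


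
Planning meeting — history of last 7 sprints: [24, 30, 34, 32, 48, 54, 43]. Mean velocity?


Formula: Avg velocity = Total points / Number of sprints
Points: [24, 30, 34, 32, 48, 54, 43]
Sum = 24 + 30 + 34 + 32 + 48 + 54 + 43 = 265
Avg velocity = 265 / 7 = 37.86 points/sprint

37.86 points/sprint


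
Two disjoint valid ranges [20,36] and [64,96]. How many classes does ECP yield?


Valid ranges: [20,36] and [64,96]
Class 1: x < 20 — invalid
Class 2: 20 ≤ x ≤ 36 — valid
Class 3: 36 < x < 64 — invalid (gap between ranges)
Class 4: 64 ≤ x ≤ 96 — valid
Class 5: x > 96 — invalid
Total equivalence classes: 5

5 equivalence classes


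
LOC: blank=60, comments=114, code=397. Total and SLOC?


Total LOC = blank + comment + code
Total LOC = 60 + 114 + 397 = 571
SLOC (source only) = code = 397

Total LOC: 571, SLOC: 397


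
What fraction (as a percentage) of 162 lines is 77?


Coverage = covered / total * 100
Coverage = 77 / 162 * 100
Coverage = 47.53%

47.53%


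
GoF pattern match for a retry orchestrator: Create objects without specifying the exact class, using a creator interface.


This matches the Factory Method pattern

Factory Method


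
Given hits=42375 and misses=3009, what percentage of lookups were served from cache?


Formula: hit rate = hits / (hits + misses) * 100
hit rate = 42375 / (42375 + 3009) * 100
hit rate = 42375 / 45384 * 100
hit rate = 93.37%

93.37%


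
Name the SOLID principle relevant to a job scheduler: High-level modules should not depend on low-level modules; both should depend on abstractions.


This describes the Dependency Inversion Principle (DIP)

Dependency Inversion Principle (DIP)


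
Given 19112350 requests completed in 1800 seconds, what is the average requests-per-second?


Formula: throughput = requests / seconds
throughput = 19112350 / 1800
throughput = 10617.97 requests/second

10617.97 requests/second


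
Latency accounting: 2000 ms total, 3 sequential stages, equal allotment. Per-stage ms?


Formula: per_stage = total_budget / stages
per_stage = 2000 / 3
per_stage = 666.67 ms

666.67 ms


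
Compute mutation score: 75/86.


Mutation score = killed / total * 100
Mutation score = 75 / 86 * 100
Mutation score = 87.21%

87.21%


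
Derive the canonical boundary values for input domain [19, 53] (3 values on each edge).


Range: [19, 53]
Boundaries: just below min, min, min+1, max-1, max, just above max
Values: [18, 19, 20, 52, 53, 54]

[18, 19, 20, 52, 53, 54]


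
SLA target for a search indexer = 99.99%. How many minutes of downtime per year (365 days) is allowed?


Formula: allowed downtime = period * (100 - SLA) / 100
Period (year (365 days)) = 525600 minutes
Unavailability fraction = (100 - 99.99) / 100
Allowed downtime = 525600 * (100 - 99.99) / 100
Allowed downtime = 52.56 minutes

52.56 minutes
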